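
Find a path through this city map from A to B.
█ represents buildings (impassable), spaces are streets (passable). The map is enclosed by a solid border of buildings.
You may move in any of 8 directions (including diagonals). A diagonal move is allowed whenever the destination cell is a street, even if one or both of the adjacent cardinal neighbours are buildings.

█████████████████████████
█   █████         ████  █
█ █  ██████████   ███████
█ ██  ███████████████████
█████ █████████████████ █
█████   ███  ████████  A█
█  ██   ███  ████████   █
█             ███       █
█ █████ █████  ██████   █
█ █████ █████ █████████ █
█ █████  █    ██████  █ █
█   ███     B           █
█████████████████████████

Finding the shortest path from A to B:
Movement: 8-directional
Path length: 16 steps
Directions: down → down → down → down → down → down-left → left → left → left → left → left → left → left → left → left → left

Solution:

█████████████████████████
█   █████         ████  █
█ █  ██████████   ███████
█ ██  ███████████████████
█████ █████████████████ █
█████   ███  ████████  A█
█  ██   ███  ████████  ↓█
█             ███      ↓█
█ █████ █████  ██████  ↓█
█ █████ █████ █████████↓█
█ █████  █    ██████  █↙█
█   ███     B←←←←←←←←←← █
█████████████████████████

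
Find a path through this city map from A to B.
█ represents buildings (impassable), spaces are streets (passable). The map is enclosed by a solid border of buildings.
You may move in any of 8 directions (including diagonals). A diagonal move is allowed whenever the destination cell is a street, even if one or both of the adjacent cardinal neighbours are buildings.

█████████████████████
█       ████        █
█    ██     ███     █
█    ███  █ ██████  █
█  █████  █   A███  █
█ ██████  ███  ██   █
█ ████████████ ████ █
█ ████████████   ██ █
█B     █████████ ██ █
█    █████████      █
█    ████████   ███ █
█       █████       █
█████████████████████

Finding the shortest path from A to B:
Movement: 8-directional
Path length: 16 steps
Directions: left → left → up-left → up-left → left → left → left → up-left → left → down-left → down-left → down-left → down-left → down → down → down

Solution:

█████████████████████
█    ↙← ████        █
█   ↙██↖←←← ███     █
█  ↙ ███  █↖██████  █
█ ↙█████  █ ↖←A███  █
█↓██████  ███  ██   █
█↓████████████ ████ █
█↓████████████   ██ █
█B     █████████ ██ █
█    █████████      █
█    ████████   ███ █
█       █████       █
█████████████████████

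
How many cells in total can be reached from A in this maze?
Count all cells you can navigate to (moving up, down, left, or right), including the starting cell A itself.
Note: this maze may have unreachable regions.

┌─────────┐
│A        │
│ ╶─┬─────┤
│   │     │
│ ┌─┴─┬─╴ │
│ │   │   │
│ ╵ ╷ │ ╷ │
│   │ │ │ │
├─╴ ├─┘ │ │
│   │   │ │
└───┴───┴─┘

Using BFS/flood-fill to find all reachable cells from A:
Maze size: 5 × 5 = 25 total cells
10 cell(s) are walled off and cannot be reached from A.
Reachable cells: 15

Reachable region (· marks reachable cells):

┌─────────┐
│A · · · ·│
│ ╶─┬─────┤
│· ·│     │
│ ┌─┴─┬─╴ │
│·│· ·│   │
│ ╵ ╷ │ ╷ │
│· ·│·│ │ │
├─╴ ├─┘ │ │
│· ·│   │ │
└───┴───┴─┘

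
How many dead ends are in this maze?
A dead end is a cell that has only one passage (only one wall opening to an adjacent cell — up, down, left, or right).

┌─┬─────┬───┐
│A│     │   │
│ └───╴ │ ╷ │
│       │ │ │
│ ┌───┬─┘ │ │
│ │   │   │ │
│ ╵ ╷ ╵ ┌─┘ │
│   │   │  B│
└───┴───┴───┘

Checking each cell for number of passages:

Dead ends found at positions:
  (0, 0)
  (0, 1)
  (3, 4)
Total dead ends: 3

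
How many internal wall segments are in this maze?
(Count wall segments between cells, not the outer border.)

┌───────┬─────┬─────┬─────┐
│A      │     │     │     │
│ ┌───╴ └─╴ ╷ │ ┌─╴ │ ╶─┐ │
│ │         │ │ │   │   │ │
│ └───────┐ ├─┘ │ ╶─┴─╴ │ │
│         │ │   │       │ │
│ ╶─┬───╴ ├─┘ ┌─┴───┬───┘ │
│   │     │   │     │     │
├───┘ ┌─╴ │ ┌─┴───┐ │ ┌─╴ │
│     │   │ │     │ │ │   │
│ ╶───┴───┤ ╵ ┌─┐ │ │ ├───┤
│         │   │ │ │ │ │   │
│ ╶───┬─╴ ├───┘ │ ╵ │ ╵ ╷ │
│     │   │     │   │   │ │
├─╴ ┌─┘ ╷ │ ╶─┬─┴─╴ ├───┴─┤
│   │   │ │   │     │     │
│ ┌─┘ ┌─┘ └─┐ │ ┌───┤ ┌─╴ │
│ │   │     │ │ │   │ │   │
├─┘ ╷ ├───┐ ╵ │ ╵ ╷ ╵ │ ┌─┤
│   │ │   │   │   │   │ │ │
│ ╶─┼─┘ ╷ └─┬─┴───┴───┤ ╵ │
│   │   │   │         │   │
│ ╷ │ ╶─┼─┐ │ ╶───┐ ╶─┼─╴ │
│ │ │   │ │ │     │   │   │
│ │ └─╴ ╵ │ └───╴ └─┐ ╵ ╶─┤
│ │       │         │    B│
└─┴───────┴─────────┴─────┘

Counting internal wall segments:
Total internal walls: 144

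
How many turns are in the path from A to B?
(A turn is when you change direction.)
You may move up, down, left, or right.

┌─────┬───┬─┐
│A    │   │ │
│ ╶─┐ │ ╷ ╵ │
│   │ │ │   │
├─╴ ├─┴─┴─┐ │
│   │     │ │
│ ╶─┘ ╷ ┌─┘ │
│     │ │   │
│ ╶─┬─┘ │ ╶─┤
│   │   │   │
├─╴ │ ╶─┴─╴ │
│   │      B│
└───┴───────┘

Directions: down, right, down, left, down, right, right, up, right, down, down, left, down, right, right, right
Number of turns: 11

Solution:

┌─────┬───┬─┐
│A    │   │ │
│ ╶─┐ │ ╷ ╵ │
│↳ ↓│ │ │   │
├─╴ ├─┴─┴─┐ │
│↓ ↲│↱ ↓  │ │
│ ╶─┘ ╷ ┌─┘ │
│↳ → ↑│↓│   │
│ ╶─┬─┘ │ ╶─┤
│   │↓ ↲│   │
├─╴ │ ╶─┴─╴ │
│   │↳ → → B│
└───┴───────┘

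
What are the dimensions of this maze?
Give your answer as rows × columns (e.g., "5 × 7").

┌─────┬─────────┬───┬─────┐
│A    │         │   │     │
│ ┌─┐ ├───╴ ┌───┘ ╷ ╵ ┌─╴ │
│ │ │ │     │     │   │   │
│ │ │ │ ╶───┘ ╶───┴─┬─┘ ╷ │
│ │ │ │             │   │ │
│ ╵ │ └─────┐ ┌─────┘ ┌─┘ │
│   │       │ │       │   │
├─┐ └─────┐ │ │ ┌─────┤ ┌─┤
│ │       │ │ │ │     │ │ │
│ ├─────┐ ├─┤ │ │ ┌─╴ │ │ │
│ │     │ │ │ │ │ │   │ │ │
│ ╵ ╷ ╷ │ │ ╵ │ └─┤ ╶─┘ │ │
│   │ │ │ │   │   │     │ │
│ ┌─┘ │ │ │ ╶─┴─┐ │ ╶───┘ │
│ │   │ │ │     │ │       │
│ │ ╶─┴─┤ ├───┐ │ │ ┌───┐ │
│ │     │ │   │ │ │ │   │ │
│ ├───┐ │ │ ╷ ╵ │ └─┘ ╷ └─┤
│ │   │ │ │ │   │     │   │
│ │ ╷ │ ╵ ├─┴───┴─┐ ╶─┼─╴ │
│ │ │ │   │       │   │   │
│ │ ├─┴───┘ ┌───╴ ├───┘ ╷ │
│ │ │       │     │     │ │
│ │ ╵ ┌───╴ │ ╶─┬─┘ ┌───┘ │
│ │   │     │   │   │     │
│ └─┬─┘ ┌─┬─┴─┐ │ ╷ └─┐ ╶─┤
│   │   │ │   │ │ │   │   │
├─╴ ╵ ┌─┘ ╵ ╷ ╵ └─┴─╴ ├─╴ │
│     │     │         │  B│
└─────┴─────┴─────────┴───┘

Counting the maze dimensions:
Rows (vertical): 15
Columns (horizontal): 13
Dimensions: 15 × 13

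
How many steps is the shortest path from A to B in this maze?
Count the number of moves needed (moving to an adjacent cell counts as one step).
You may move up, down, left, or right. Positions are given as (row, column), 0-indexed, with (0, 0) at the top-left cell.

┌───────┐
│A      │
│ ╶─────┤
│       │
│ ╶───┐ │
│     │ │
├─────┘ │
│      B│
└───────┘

Using BFS to find shortest path:
Start: (0, 0), End: (3, 3)
Path found:
(0,0) → (1,0) → (1,1) → (1,2) → (1,3) → (2,3) → (3,3)
Number of steps: 6

Solution:

┌───────┐
│A      │
│ ╶─────┤
│↳ → → ↓│
│ ╶───┐ │
│     │↓│
├─────┘ │
│      B│
└───────┘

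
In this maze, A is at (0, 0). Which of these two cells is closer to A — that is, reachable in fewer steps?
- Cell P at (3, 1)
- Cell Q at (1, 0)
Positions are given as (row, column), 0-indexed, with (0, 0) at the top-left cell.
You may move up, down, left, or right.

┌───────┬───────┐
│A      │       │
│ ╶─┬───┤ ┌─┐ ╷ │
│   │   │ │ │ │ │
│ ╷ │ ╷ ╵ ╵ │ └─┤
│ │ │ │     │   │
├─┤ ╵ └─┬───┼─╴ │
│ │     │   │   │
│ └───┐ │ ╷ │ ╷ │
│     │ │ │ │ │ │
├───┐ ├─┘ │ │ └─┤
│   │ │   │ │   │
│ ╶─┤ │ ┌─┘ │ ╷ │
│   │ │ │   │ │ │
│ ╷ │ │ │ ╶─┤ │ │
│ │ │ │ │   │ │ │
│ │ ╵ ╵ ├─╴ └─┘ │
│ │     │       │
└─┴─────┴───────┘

Shortest path A → P at (3, 1): 4 steps
Shortest path A → Q at (1, 0): 1 steps

Q is closer (1 steps vs 4 steps).

Path to P:

┌───────┬───────┐
│A      │       │
│ ╶─┬───┤ ┌─┐ ╷ │
│↳ ↓│   │ │ │ │ │
│ ╷ │ ╷ ╵ ╵ │ └─┤
│ │↓│ │     │   │
├─┤ ╵ └─┬───┼─╴ │
│ │P    │   │   │
│ └───┐ │ ╷ │ ╷ │
│     │ │ │ │ │ │
├───┐ ├─┘ │ │ └─┤
│   │ │   │ │   │
│ ╶─┤ │ ┌─┘ │ ╷ │
│   │ │ │   │ │ │
│ ╷ │ │ │ ╶─┤ │ │
│ │ │ │ │   │ │ │
│ │ ╵ ╵ ├─╴ └─┘ │
│ │     │       │
└─┴─────┴───────┘

Path to Q:

┌───────┬───────┐
│A      │       │
│ ╶─┬───┤ ┌─┐ ╷ │
│Q  │   │ │ │ │ │
│ ╷ │ ╷ ╵ ╵ │ └─┤
│ │ │ │     │   │
├─┤ ╵ └─┬───┼─╴ │
│ │     │   │   │
│ └───┐ │ ╷ │ ╷ │
│     │ │ │ │ │ │
├───┐ ├─┘ │ │ └─┤
│   │ │   │ │   │
│ ╶─┤ │ ┌─┘ │ ╷ │
│   │ │ │   │ │ │
│ ╷ │ │ │ ╶─┤ │ │
│ │ │ │ │   │ │ │
│ │ ╵ ╵ ├─╴ └─┘ │
│ │     │       │
└─┴─────┴───────┘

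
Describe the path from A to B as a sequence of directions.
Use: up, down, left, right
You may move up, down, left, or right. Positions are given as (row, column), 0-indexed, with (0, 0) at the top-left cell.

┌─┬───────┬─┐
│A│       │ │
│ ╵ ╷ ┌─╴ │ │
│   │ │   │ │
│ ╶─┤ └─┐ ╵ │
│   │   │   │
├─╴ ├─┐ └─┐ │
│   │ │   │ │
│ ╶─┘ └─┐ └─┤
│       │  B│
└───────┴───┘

Finding the path and converting it to directions:
Path through cells: (0,0) → (1,0) → (1,1) → (0,1) → (0,2) → (1,2) → (2,2) → (2,3) → (3,3) → (3,4) → (4,4) → (4,5)
Directions: down, right, up, right, down, down, right, down, right, down, right

Solution:

┌─┬───────┬─┐
│A│↱ ↓    │ │
│ ╵ ╷ ┌─╴ │ │
│↳ ↑│↓│   │ │
│ ╶─┤ └─┐ ╵ │
│   │↳ ↓│   │
├─╴ ├─┐ └─┐ │
│   │ │↳ ↓│ │
│ ╶─┘ └─┐ └─┤
│       │↳ B│
└───────┴───┘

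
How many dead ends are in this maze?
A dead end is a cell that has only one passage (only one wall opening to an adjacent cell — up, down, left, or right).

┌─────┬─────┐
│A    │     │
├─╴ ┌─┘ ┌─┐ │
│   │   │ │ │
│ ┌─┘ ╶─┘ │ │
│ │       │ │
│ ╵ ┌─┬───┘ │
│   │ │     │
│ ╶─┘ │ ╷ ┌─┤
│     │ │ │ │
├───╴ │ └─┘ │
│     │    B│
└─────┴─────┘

Checking each cell for number of passages:

Dead ends found at positions:
  (0, 0)
  (0, 2)
  (1, 4)
  (3, 2)
  (4, 4)
  (4, 5)
  (5, 0)
Total dead ends: 7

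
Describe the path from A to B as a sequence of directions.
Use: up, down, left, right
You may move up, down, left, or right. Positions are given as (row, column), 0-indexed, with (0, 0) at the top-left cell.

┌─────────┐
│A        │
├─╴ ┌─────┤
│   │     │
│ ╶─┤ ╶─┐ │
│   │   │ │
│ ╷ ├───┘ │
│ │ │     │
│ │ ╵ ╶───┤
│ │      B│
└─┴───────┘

Finding the path and converting it to directions:
Path through cells: (0,0) → (0,1) → (1,1) → (1,0) → (2,0) → (2,1) → (3,1) → (4,1) → (4,2) → (4,3) → (4,4)
Directions: right, down, left, down, right, down, down, right, right, right

Solution:

┌─────────┐
│A ↓      │
├─╴ ┌─────┤
│↓ ↲│     │
│ ╶─┤ ╶─┐ │
│↳ ↓│   │ │
│ ╷ ├───┘ │
│ │↓│     │
│ │ ╵ ╶───┤
│ │↳ → → B│
└─┴───────┘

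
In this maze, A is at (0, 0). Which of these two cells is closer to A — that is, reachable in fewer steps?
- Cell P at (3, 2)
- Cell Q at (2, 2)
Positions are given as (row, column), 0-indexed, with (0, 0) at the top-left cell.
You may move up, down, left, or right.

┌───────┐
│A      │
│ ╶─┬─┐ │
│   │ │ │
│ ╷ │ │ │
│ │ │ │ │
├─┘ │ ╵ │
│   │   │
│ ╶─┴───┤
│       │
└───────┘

Shortest path A → P at (3, 2): 7 steps
Shortest path A → Q at (2, 2): 8 steps

P is closer (7 steps vs 8 steps).

Path to P:

┌───────┐
│A → → ↓│
│ ╶─┬─┐ │
│   │ │↓│
│ ╷ │ │ │
│ │ │ │↓│
├─┘ │ ╵ │
│   │P ↲│
│ ╶─┴───┤
│       │
└───────┘

Path to Q:

┌───────┐
│A → → ↓│
│ ╶─┬─┐ │
│   │ │↓│
│ ╷ │ │ │
│ │ │Q│↓│
├─┘ │ ╵ │
│   │↑ ↲│
│ ╶─┴───┤
│       │
└───────┘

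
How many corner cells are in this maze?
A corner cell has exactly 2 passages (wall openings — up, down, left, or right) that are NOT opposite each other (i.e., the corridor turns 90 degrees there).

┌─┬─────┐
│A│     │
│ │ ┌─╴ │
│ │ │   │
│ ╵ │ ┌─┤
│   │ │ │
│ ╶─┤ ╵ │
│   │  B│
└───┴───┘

Counting corner cells (2 non-opposite passages):
Total corners: 8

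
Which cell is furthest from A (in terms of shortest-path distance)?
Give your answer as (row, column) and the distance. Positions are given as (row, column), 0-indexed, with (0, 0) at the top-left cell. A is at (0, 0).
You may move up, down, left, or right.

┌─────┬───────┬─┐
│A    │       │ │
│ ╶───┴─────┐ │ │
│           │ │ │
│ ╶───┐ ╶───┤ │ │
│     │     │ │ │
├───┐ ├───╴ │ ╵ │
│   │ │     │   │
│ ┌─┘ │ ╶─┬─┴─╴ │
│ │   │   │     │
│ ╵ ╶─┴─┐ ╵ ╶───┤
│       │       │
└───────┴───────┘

Computing BFS distances from A to all cells:
Furthest cell: (0, 3)
Distance: 25 steps

Path from A to the furthest cell:

┌─────┬───────┬─┐
│A    │B ← ← ↰│ │
│ ╶───┴─────┐ │ │
│↳ → → ↓    │↑│ │
│ ╶───┐ ╶───┤ │ │
│     │↳ → ↓│↑│ │
├───┐ ├───╴ │ ╵ │
│   │ │↓ ← ↲│↑ ↰│
│ ┌─┘ │ ╶─┬─┴─╴ │
│ │   │↳ ↓│↱ → ↑│
│ ╵ ╶─┴─┐ ╵ ╶───┤
│       │↳ ↑    │
└───────┴───────┘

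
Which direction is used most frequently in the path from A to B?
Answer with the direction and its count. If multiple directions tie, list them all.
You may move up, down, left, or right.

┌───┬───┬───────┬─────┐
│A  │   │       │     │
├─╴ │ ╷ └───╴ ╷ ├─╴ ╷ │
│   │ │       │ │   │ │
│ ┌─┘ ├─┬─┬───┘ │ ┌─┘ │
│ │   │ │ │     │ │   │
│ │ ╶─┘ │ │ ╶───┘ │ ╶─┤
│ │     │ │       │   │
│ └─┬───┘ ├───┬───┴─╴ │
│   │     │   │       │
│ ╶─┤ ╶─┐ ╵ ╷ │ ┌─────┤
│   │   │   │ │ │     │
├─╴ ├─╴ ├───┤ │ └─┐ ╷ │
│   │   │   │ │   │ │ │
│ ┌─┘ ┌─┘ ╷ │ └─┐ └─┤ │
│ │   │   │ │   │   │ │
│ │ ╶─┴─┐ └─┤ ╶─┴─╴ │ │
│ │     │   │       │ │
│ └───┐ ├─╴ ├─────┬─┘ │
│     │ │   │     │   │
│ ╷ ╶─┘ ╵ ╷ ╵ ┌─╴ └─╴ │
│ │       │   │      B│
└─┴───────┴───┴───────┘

Directions: right, down, left, down, down, down, down, right, down, left, down, down, down, right, down, right, right, right, up, right, down, right, up, right, right, down, right, right
Counts: {'right': 12, 'down': 12, 'left': 2, 'up': 2}
Most common: down and right (tied at 12 times each)

Solution:

┌───┬───┬───────┬─────┐
│A ↓│   │       │     │
├─╴ │ ╷ └───╴ ╷ ├─╴ ╷ │
│↓ ↲│ │       │ │   │ │
│ ┌─┘ ├─┬─┬───┘ │ ┌─┘ │
│↓│   │ │ │     │ │   │
│ │ ╶─┘ │ │ ╶───┘ │ ╶─┤
│↓│     │ │       │   │
│ └─┬───┘ ├───┬───┴─╴ │
│↓  │     │   │       │
│ ╶─┤ ╶─┐ ╵ ╷ │ ┌─────┤
│↳ ↓│   │   │ │ │     │
├─╴ ├─╴ ├───┤ │ └─┐ ╷ │
│↓ ↲│   │   │ │   │ │ │
│ ┌─┘ ┌─┘ ╷ │ └─┐ └─┤ │
│↓│   │   │ │   │   │ │
│ │ ╶─┴─┐ └─┤ ╶─┴─╴ │ │
│↓│     │   │       │ │
│ └───┐ ├─╴ ├─────┬─┘ │
│↳ ↓  │ │↱ ↓│↱ → ↓│   │
│ ╷ ╶─┘ ╵ ╷ ╵ ┌─╴ └─╴ │
│ │↳ → → ↑│↳ ↑│  ↳ → B│
└─┴───────┴───┴───────┘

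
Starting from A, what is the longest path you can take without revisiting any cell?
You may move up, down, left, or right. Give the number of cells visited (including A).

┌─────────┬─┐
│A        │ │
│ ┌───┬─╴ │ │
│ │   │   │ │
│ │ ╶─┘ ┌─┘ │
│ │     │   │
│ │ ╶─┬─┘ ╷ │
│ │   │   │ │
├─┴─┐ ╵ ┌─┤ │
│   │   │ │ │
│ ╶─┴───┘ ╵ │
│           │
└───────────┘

Finding longest simple path using DFS:
Start: (0, 0)
Longest path visits 28 cells
Path: A → right → right → right → right → down → left → down → left → left → down → right → down → right → up → right → up → right → down → down → down → left → left → left → left → left → up → right

Solution:

┌─────────┬─┐
│A → → → ↓│ │
│ ┌───┬─╴ │ │
│ │   │↓ ↲│ │
│ │ ╶─┘ ┌─┘ │
│ │↓ ← ↲│↱ ↓│
│ │ ╶─┬─┘ ╷ │
│ │↳ ↓│↱ ↑│↓│
├─┴─┐ ╵ ┌─┤ │
│↱ B│↳ ↑│ │↓│
│ ╶─┴───┘ ╵ │
│↑ ← ← ← ← ↲│
└───────────┘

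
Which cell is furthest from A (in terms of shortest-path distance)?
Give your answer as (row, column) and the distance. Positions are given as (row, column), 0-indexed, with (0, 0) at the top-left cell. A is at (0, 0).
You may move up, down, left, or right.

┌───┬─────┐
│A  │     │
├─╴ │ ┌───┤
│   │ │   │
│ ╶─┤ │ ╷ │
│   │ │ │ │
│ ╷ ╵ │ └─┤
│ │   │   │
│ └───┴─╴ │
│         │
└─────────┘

Computing BFS distances from A to all cells:
Furthest cell: (2, 4)
Distance: 16 steps

Path from A to the furthest cell:

┌───┬─────┐
│A ↓│     │
├─╴ │ ┌───┤
│↓ ↲│ │↱ ↓│
│ ╶─┤ │ ╷ │
│↓  │ │↑│B│
│ ╷ ╵ │ └─┤
│↓│   │↑ ↰│
│ └───┴─╴ │
│↳ → → → ↑│
└─────────┘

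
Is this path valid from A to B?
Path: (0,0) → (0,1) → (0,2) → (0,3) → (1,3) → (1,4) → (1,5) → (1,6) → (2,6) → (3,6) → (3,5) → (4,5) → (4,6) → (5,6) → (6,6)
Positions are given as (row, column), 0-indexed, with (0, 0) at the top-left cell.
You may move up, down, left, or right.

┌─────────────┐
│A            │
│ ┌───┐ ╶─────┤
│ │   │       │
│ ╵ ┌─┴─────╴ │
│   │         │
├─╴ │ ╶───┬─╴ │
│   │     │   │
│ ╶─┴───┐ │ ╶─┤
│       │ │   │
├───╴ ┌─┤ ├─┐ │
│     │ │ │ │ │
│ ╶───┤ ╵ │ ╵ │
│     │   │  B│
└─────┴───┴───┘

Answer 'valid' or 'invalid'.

Checking path validity:
Result: All consecutive moves are passable.

valid

Correct solution:

┌─────────────┐
│A → → ↓      │
│ ┌───┐ ╶─────┤
│ │   │↳ → → ↓│
│ ╵ ┌─┴─────╴ │
│   │        ↓│
├─╴ │ ╶───┬─╴ │
│   │     │↓ ↲│
│ ╶─┴───┐ │ ╶─┤
│       │ │↳ ↓│
├───╴ ┌─┤ ├─┐ │
│     │ │ │ │↓│
│ ╶───┤ ╵ │ ╵ │
│     │   │  B│
└─────┴───┴───┘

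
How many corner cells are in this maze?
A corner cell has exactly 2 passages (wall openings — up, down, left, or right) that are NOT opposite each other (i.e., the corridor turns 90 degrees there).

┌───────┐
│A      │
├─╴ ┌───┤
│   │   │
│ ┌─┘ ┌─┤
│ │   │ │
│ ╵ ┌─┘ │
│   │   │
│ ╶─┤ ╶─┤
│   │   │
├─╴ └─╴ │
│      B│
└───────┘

Counting corner cells (2 non-opposite passages):
Total corners: 13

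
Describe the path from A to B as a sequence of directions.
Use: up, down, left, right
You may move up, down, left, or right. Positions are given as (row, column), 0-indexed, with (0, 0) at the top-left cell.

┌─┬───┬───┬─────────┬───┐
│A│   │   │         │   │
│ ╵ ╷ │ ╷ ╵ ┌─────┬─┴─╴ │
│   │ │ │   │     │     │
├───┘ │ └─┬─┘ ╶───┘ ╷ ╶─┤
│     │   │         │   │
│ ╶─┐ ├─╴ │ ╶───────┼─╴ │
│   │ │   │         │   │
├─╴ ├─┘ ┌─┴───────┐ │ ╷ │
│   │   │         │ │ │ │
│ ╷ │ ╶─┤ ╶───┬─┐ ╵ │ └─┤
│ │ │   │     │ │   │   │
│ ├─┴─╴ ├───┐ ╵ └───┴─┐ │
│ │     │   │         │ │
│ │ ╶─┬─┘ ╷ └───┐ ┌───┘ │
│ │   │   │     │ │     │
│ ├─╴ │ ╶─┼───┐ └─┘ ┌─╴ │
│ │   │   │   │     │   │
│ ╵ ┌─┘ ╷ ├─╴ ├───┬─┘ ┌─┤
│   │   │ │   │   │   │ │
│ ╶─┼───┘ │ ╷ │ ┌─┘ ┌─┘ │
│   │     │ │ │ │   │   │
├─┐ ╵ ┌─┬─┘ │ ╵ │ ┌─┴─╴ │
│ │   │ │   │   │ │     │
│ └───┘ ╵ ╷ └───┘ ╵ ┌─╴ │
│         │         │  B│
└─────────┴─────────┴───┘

Finding the path and converting it to directions:
Path through cells: (0,0) → (1,0) → (1,1) → (0,1) → (0,2) → (1,2) → (2,2) → (2,1) → (2,0) → (3,0) → (3,1) → (4,1) → (4,0) → (5,0) → (6,0) → (7,0) → (8,0) → (9,0) → (10,0) → (10,1) → (11,1) → (11,2) → (10,2) → (10,3) → (10,4) → (9,4) → (8,4) → (8,3) → (7,3) → (7,4) → (6,4) → (6,5) → (7,5) → (7,6) → (7,7) → (8,7) → (8,8) → (8,9) → (7,9) → (7,10) → (7,11) → (8,11) → (8,10) → (9,10) → (9,9) → (10,9) → (10,8) → (11,8) → (12,8) → (12,9) → (11,9) → (11,10) → (11,11) → (12,11)
Directions: down, right, up, right, down, down, left, left, down, right, down, left, down, down, down, down, down, down, right, down, right, up, right, right, up, up, left, up, right, up, right, down, right, right, down, right, right, up, right, right, down, left, down, left, down, left, down, down, right, up, right, right, down

Solution:

┌─┬───┬───┬─────────┬───┐
│A│↱ ↓│   │         │   │
│ ╵ ╷ │ ╷ ╵ ┌─────┬─┴─╴ │
│↳ ↑│↓│ │   │     │     │
├───┘ │ └─┬─┘ ╶───┘ ╷ ╶─┤
│↓ ← ↲│   │         │   │
│ ╶─┐ ├─╴ │ ╶───────┼─╴ │
│↳ ↓│ │   │         │   │
├─╴ ├─┘ ┌─┴───────┐ │ ╷ │
│↓ ↲│   │         │ │ │ │
│ ╷ │ ╶─┤ ╶───┬─┐ ╵ │ └─┤
│↓│ │   │     │ │   │   │
│ ├─┴─╴ ├───┐ ╵ └───┴─┐ │
│↓│     │↱ ↓│         │ │
│ │ ╶─┬─┘ ╷ └───┐ ┌───┘ │
│↓│   │↱ ↑│↳ → ↓│ │↱ → ↓│
│ ├─╴ │ ╶─┼───┐ └─┘ ┌─╴ │
│↓│   │↑ ↰│   │↳ → ↑│↓ ↲│
│ ╵ ┌─┘ ╷ ├─╴ ├───┬─┘ ┌─┤
│↓  │   │↑│   │   │↓ ↲│ │
│ ╶─┼───┘ │ ╷ │ ┌─┘ ┌─┘ │
│↳ ↓│↱ → ↑│ │ │ │↓ ↲│   │
├─┐ ╵ ┌─┬─┘ │ ╵ │ ┌─┴─╴ │
│ │↳ ↑│ │   │   │↓│↱ → ↓│
│ └───┘ ╵ ╷ └───┘ ╵ ┌─╴ │
│         │      ↳ ↑│  B│
└─────────┴─────────┴───┘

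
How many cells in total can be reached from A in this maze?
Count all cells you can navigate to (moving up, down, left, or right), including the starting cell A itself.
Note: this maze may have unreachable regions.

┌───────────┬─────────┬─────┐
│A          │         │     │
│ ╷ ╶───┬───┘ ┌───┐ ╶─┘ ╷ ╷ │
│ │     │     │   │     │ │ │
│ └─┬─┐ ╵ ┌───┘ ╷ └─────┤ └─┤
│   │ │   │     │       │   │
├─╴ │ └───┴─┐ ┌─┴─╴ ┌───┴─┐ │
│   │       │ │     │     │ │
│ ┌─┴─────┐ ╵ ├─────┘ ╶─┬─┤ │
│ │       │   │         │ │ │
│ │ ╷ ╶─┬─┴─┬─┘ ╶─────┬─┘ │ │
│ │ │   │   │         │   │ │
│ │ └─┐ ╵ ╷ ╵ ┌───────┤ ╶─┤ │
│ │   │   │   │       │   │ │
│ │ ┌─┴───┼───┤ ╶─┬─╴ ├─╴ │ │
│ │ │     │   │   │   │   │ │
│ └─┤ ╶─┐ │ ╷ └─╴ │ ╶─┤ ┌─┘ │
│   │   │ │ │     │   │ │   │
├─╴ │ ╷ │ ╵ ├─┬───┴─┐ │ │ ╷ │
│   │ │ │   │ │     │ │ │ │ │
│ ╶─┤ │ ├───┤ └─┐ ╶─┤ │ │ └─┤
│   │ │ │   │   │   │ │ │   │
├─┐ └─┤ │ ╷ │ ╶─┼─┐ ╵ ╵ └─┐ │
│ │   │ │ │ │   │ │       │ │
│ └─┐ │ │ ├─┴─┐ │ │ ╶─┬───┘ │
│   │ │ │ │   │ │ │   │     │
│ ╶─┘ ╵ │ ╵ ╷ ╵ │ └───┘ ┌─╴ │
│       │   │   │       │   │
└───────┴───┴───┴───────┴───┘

Using BFS/flood-fill to find all reachable cells from A:
Maze size: 14 × 14 = 196 total cells
66 cell(s) are walled off and cannot be reached from A.
Reachable cells: 130

Reachable region (· marks reachable cells):

┌───────────┬─────────┬─────┐
│A · · · · ·│· · · · ·│· · ·│
│ ╷ ╶───┬───┘ ┌───┐ ╶─┘ ╷ ╷ │
│·│· · ·│· · ·│   │· · ·│·│·│
│ └─┬─┐ ╵ ┌───┘ ╷ └─────┤ └─┤
│· ·│ │· ·│     │       │· ·│
├─╴ │ └───┴─┐ ┌─┴─╴ ┌───┴─┐ │
│· ·│       │ │     │     │·│
│ ┌─┴─────┐ ╵ ├─────┘ ╶─┬─┤ │
│·│       │   │         │·│·│
│ │ ╷ ╶─┬─┴─┬─┘ ╶─────┬─┘ │ │
│·│ │   │   │         │· ·│·│
│ │ └─┐ ╵ ╷ ╵ ┌───────┤ ╶─┤ │
│·│   │   │   │· · · ·│· ·│·│
│ │ ┌─┴───┼───┤ ╶─┬─╴ ├─╴ │ │
│·│ │· · ·│· ·│· ·│· ·│· ·│·│
│ └─┤ ╶─┐ │ ╷ └─╴ │ ╶─┤ ┌─┘ │
│· ·│· ·│·│·│· · ·│· ·│·│· ·│
├─╴ │ ╷ │ ╵ ├─┬───┴─┐ │ │ ╷ │
│· ·│·│·│· ·│ │· · ·│·│·│·│·│
│ ╶─┤ │ ├───┤ └─┐ ╶─┤ │ │ └─┤
│· ·│·│·│   │   │· ·│·│·│· ·│
├─┐ └─┤ │ ╷ │ ╶─┼─┐ ╵ ╵ └─┐ │
│·│· ·│·│ │ │   │·│· · · ·│·│
│ └─┐ │ │ ├─┴─┐ │ │ ╶─┬───┘ │
│· ·│·│·│ │   │ │·│· ·│· · ·│
│ ╶─┘ ╵ │ ╵ ╷ ╵ │ └───┘ ┌─╴ │
│· · · ·│   │   │· · · ·│· ·│
└───────┴───┴───┴───────┴───┘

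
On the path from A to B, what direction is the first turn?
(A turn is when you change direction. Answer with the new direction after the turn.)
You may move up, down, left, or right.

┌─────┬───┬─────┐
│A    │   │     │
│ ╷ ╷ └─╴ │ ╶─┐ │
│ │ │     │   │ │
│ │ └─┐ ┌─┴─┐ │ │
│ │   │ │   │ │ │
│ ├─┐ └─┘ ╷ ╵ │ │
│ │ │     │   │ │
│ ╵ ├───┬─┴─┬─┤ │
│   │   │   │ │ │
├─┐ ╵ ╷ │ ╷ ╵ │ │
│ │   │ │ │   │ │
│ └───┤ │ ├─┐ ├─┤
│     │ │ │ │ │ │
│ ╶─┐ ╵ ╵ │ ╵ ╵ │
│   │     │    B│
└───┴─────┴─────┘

Directions: down, down, down, down, right, down, right, up, right, down, down, down, right, up, up, up, right, down, right, down, down, right
First turn direction: right

Solution:

┌─────┬───┬─────┐
│A    │   │     │
│ ╷ ╷ └─╴ │ ╶─┐ │
│↓│ │     │   │ │
│ │ └─┐ ┌─┴─┐ │ │
│↓│   │ │   │ │ │
│ ├─┐ └─┘ ╷ ╵ │ │
│↓│ │     │   │ │
│ ╵ ├───┬─┴─┬─┤ │
│↳ ↓│↱ ↓│↱ ↓│ │ │
├─┐ ╵ ╷ │ ╷ ╵ │ │
│ │↳ ↑│↓│↑│↳ ↓│ │
│ └───┤ │ ├─┐ ├─┤
│     │↓│↑│ │↓│ │
│ ╶─┐ ╵ ╵ │ ╵ ╵ │
│   │  ↳ ↑│  ↳ B│
└───┴─────┴─────┘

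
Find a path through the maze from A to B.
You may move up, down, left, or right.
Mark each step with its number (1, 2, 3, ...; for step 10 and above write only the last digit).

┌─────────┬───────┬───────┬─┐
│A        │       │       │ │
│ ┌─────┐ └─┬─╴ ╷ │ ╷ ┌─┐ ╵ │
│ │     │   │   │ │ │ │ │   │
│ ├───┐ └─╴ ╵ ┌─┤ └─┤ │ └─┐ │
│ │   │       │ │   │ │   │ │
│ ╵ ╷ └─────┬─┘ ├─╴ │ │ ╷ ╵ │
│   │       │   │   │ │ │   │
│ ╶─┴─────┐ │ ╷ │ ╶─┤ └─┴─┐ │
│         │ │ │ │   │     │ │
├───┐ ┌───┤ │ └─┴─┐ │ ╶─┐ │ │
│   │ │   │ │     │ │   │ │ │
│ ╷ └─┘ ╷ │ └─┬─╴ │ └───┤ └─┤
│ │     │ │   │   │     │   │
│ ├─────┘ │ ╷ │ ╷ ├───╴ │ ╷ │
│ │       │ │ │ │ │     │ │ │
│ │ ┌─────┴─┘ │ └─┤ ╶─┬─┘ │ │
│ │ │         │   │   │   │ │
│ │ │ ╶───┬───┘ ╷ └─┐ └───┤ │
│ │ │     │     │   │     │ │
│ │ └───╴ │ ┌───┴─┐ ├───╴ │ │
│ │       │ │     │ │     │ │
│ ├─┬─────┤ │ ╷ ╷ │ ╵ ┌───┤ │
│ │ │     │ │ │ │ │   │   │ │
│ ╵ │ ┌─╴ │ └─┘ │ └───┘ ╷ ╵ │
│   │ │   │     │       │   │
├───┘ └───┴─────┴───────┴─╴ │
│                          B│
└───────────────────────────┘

Finding the shortest path through the maze:
Path length: 62 steps
Directions: right → right → right → right → down → right → down → right → up → right → up → right → down → down → right → down → left → down → right → down → down → right → right → down → left → left → down → right → down → right → right → down → left → left → down → left → up → up → left → up → left → down → left → left → down → down → down → right → right → up → up → right → down → down → right → right → right → up → right → down → right → down

Solution:

┌─────────┬───────┬───────┬─┐
│A 1 2 3 4│    1 2│       │ │
│ ┌─────┐ └─┬─╴ ╷ │ ╷ ┌─┐ ╵ │
│ │     │5 6│9 0│3│ │ │ │   │
│ ├───┐ └─╴ ╵ ┌─┤ └─┤ │ └─┐ │
│ │   │    7 8│ │4 5│ │   │ │
│ ╵ ╷ └─────┬─┘ ├─╴ │ │ ╷ ╵ │
│   │       │   │7 6│ │ │   │
│ ╶─┴─────┐ │ ╷ │ ╶─┤ └─┴─┐ │
│         │ │ │ │8 9│     │ │
├───┐ ┌───┤ │ └─┴─┐ │ ╶─┐ │ │
│   │ │   │ │     │0│   │ │ │
│ ╷ └─┘ ╷ │ └─┬─╴ │ └───┤ └─┤
│ │     │ │   │   │1 2 3│   │
│ ├─────┘ │ ╷ │ ╷ ├───╴ │ ╷ │
│ │       │ │ │ │ │6 5 4│ │ │
│ │ ┌─────┴─┘ │ └─┤ ╶─┬─┘ │ │
│ │ │         │1 0│7 8│   │ │
│ │ │ ╶───┬───┘ ╷ └─┐ └───┤ │
│ │ │     │4 3 2│9 8│9 0 1│ │
│ │ └───╴ │ ┌───┴─┐ ├───╴ │ │
│ │       │5│  1 2│7│4 3 2│ │
│ ├─┬─────┤ │ ╷ ╷ │ ╵ ┌───┤ │
│ │ │     │6│ │0│3│6 5│8 9│ │
│ ╵ │ ┌─╴ │ └─┘ │ └───┘ ╷ ╵ │
│   │ │   │7 8 9│4 5 6 7│0 1│
├───┘ └───┴─────┴───────┴─╴ │
│                          B│
└───────────────────────────┘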